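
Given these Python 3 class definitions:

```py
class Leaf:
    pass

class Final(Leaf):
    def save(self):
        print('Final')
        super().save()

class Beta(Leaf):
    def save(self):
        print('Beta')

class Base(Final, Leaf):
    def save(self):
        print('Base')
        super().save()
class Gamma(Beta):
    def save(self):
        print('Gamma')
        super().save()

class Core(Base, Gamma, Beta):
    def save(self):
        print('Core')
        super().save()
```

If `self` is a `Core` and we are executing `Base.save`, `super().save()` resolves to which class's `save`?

Final

L[Core] = Core + merge(L[Base], L[Gamma], L[Beta], [Base Gamma Beta])
  take Base:  [Base Final Leaf object] + [Gamma Beta Leaf object] + [Beta Leaf object] + [Base Gamma Beta]
  take Final:  [Final Leaf object] + [Gamma Beta Leaf object] + [Beta Leaf object] + [Gamma Beta]
  take Gamma:  [Leaf object] + [Gamma Beta Leaf object] + [Beta Leaf object] + [Gamma Beta]
  take Beta:  [Leaf object] + [Beta Leaf object] + [Beta Leaf object] + [Beta]
  take Leaf:  [Leaf object] + [Leaf object] + [Leaf object]
  take object:  [object] + [object] + [object]
MRO: Core Base Final Gamma Beta Leaf object
super() in Base.save on a Core instance goes to the class after Base in Core's MRO: Final.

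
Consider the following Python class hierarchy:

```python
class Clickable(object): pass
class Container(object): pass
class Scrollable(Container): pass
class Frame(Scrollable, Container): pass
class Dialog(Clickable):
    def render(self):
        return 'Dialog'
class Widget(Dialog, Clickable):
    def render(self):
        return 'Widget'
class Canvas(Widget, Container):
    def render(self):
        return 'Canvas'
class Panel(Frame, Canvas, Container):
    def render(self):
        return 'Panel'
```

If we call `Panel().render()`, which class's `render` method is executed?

L[Panel] = Panel + merge(L[Frame], L[Canvas], L[Container], [Frame Canvas Container])
  take Frame:  [Frame Scrollable Container object] + [Canvas Widget Dialog Clickable Container object] + [Container object] + [Frame Canvas Container]
  take Scrollable:  [Scrollable Container object] + [Canvas Widget Dialog Clickable Container object] + [Container object] + [Canvas Container]
  take Canvas:  [Container object] + [Canvas Widget Dialog Clickable Container object] + [Container object] + [Canvas Container]
  take Widget:  [Container object] + [Widget Dialog Clickable Container object] + [Container object] + [Container]
  take Dialog:  [Container object] + [Dialog Clickable Container object] + [Container object] + [Container]
  take Clickable:  [Container object] + [Clickable Container object] + [Container object] + [Container]
  take Container:  [Container object] + [Container object] + [Container object] + [Container]
  take object:  [object] + [object] + [object]
MRO: Panel Frame Scrollable Canvas Widget Dialog Clickable Container object
render is defined in: Canvas, Dialog, Panel, Widget. First along the MRO is Panel.

Panel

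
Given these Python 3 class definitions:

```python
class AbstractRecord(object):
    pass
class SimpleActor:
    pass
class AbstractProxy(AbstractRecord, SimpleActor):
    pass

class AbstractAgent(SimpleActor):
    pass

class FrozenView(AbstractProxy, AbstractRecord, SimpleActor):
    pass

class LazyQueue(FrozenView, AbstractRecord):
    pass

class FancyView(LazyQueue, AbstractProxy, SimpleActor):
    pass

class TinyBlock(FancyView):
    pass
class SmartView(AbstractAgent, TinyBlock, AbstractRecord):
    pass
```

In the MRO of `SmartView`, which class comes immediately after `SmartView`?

L[SmartView] = SmartView + merge(L[AbstractAgent], L[TinyBlock], L[AbstractRecord], [AbstractAgent TinyBlock AbstractRecord])
  take AbstractAgent:  [AbstractAgent SimpleActor object] + [TinyBlock FancyView LazyQueue FrozenView AbstractProxy AbstractRecord SimpleActor object] + [AbstractRecord object] + [AbstractAgent TinyBlock AbstractRecord]
  take TinyBlock:  [SimpleActor object] + [TinyBlock FancyView LazyQueue FrozenView AbstractProxy AbstractRecord SimpleActor object] + [AbstractRecord object] + [TinyBlock AbstractRecord]
  take FancyView:  [SimpleActor object] + [FancyView LazyQueue FrozenView AbstractProxy AbstractRecord SimpleActor object] + [AbstractRecord object] + [AbstractRecord]
  take LazyQueue:  [SimpleActor object] + [LazyQueue FrozenView AbstractProxy AbstractRecord SimpleActor object] + [AbstractRecord object] + [AbstractRecord]
  take FrozenView:  [SimpleActor object] + [FrozenView AbstractProxy AbstractRecord SimpleActor object] + [AbstractRecord object] + [AbstractRecord]
  take AbstractProxy:  [SimpleActor object] + [AbstractProxy AbstractRecord SimpleActor object] + [AbstractRecord object] + [AbstractRecord]
  take AbstractRecord:  [SimpleActor object] + [AbstractRecord SimpleActor object] + [AbstractRecord object] + [AbstractRecord]
  take SimpleActor:  [SimpleActor object] + [SimpleActor object] + [object]
  take object:  [object] + [object] + [object]
MRO: SmartView AbstractAgent TinyBlock FancyView LazyQueue FrozenView AbstractProxy AbstractRecord SimpleActor object
SmartView is at position 0; next is AbstractAgent.

AbstractAgent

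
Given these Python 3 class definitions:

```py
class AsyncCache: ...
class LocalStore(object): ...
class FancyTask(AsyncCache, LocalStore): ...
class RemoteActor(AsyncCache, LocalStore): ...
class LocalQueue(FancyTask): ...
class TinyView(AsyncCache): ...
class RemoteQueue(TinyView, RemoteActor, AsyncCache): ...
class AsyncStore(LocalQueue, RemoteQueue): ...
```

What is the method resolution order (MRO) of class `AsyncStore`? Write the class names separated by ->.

AsyncStore -> LocalQueue -> FancyTask -> RemoteQueue -> TinyView -> RemoteActor -> AsyncCache -> LocalStore -> object

L[AsyncStore] = AsyncStore + merge(L[LocalQueue], L[RemoteQueue], [LocalQueue RemoteQueue])
  take LocalQueue:  [LocalQueue FancyTask AsyncCache LocalStore object] + [RemoteQueue TinyView RemoteActor AsyncCache LocalStore object] + [LocalQueue RemoteQueue]
  take FancyTask:  [FancyTask AsyncCache LocalStore object] + [RemoteQueue TinyView RemoteActor AsyncCache LocalStore object] + [RemoteQueue]
  take RemoteQueue:  [AsyncCache LocalStore object] + [RemoteQueue TinyView RemoteActor AsyncCache LocalStore object] + [RemoteQueue]
  take TinyView:  [AsyncCache LocalStore object] + [TinyView RemoteActor AsyncCache LocalStore object]
  take RemoteActor:  [AsyncCache LocalStore object] + [RemoteActor AsyncCache LocalStore object]
  take AsyncCache:  [AsyncCache LocalStore object] + [AsyncCache LocalStore object]
  take LocalStore:  [LocalStore object] + [LocalStore object]
  take object:  [object] + [object]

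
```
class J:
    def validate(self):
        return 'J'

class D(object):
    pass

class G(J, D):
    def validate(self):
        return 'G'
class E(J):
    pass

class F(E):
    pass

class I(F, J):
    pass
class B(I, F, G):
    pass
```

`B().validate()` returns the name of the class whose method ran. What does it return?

L[B] = B + merge(L[I], L[F], L[G], [I F G])
  take I:  [I F E J object] + [F E J object] + [G J D object] + [I F G]
  take F:  [F E J object] + [F E J object] + [G J D object] + [F G]
  take E:  [E J object] + [E J object] + [G J D object] + [G]
  take G:  [J object] + [J object] + [G J D object] + [G]
  take J:  [J object] + [J object] + [J D object]
  take D:  [object] + [object] + [D object]
  take object:  [object] + [object] + [object]
MRO: B I F E G J D object
validate is defined in: G, J. First along the MRO is G.

G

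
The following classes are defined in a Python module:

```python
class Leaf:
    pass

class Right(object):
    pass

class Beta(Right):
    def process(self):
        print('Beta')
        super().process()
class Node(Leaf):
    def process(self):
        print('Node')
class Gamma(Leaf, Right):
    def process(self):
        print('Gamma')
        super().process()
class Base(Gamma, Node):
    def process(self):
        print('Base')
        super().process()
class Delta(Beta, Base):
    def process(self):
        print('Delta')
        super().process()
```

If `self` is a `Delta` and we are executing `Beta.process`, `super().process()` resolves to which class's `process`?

Base

L[Delta] = Delta + merge(L[Beta], L[Base], [Beta Base])
  take Beta:  [Beta Right object] + [Base Gamma Node Leaf Right object] + [Beta Base]
  take Base:  [Right object] + [Base Gamma Node Leaf Right object] + [Base]
  take Gamma:  [Right object] + [Gamma Node Leaf Right object]
  take Node:  [Right object] + [Node Leaf Right object]
  take Leaf:  [Right object] + [Leaf Right object]
  take Right:  [Right object] + [Right object]
  take object:  [object] + [object]
MRO: Delta Beta Base Gamma Node Leaf Right object
super() in Beta.process on a Delta instance goes to the class after Beta in Delta's MRO: Base.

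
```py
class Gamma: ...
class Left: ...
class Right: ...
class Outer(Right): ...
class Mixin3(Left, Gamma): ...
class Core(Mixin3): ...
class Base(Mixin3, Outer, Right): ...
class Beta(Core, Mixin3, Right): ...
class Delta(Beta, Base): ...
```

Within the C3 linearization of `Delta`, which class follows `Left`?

L[Delta] = Delta + merge(L[Beta], L[Base], [Beta Base])
  take Beta:  [Beta Core Mixin3 Left Gamma Right object] + [Base Mixin3 Left Gamma Outer Right object] + [Beta Base]
  take Core:  [Core Mixin3 Left Gamma Right object] + [Base Mixin3 Left Gamma Outer Right object] + [Base]
  take Base:  [Mixin3 Left Gamma Right object] + [Base Mixin3 Left Gamma Outer Right object] + [Base]
  take Mixin3:  [Mixin3 Left Gamma Right object] + [Mixin3 Left Gamma Outer Right object]
  take Left:  [Left Gamma Right object] + [Left Gamma Outer Right object]
  take Gamma:  [Gamma Right object] + [Gamma Outer Right object]
  take Outer:  [Right object] + [Outer Right object]
  take Right:  [Right object] + [Right object]
  take object:  [object] + [object]
MRO: Delta Beta Core Base Mixin3 Left Gamma Outer Right object
Left is at position 5; next is Gamma.

Gamma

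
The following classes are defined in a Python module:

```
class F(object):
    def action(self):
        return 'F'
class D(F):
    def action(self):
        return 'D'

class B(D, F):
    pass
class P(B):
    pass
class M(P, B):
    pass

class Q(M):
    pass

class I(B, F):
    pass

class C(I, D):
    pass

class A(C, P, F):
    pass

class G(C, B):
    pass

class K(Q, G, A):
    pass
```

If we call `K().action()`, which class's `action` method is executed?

L[K] = K + merge(L[Q], L[G], L[A], [Q G A])
  take Q:  [Q M P B D F object] + [G C I B D F object] + [A C I P B D F object] + [Q G A]
  take M:  [M P B D F object] + [G C I B D F object] + [A C I P B D F object] + [G A]
  take G:  [P B D F object] + [G C I B D F object] + [A C I P B D F object] + [G A]
  take A:  [P B D F object] + [C I B D F object] + [A C I P B D F object] + [A]
  take C:  [P B D F object] + [C I B D F object] + [C I P B D F object]
  take I:  [P B D F object] + [I B D F object] + [I P B D F object]
  take P:  [P B D F object] + [B D F object] + [P B D F object]
  take B:  [B D F object] + [B D F object] + [B D F object]
  take D:  [D F object] + [D F object] + [D F object]
  take F:  [F object] + [F object] + [F object]
  take object:  [object] + [object] + [object]
MRO: K Q M G A C I P B D F object
action is defined in: D, F. First along the MRO is D.

D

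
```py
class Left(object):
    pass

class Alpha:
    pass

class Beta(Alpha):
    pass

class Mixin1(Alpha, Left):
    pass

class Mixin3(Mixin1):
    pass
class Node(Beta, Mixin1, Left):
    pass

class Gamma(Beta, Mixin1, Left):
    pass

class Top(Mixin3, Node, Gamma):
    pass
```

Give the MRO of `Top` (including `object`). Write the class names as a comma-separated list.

Top, Mixin3, Node, Gamma, Beta, Mixin1, Alpha, Left, object

L[Top] = Top + merge(L[Mixin3], L[Node], L[Gamma], [Mixin3 Node Gamma])
  take Mixin3:  [Mixin3 Mixin1 Alpha Left object] + [Node Beta Mixin1 Alpha Left object] + [Gamma Beta Mixin1 Alpha Left object] + [Mixin3 Node Gamma]
  take Node:  [Mixin1 Alpha Left object] + [Node Beta Mixin1 Alpha Left object] + [Gamma Beta Mixin1 Alpha Left object] + [Node Gamma]
  take Gamma:  [Mixin1 Alpha Left object] + [Beta Mixin1 Alpha Left object] + [Gamma Beta Mixin1 Alpha Left object] + [Gamma]
  take Beta:  [Mixin1 Alpha Left object] + [Beta Mixin1 Alpha Left object] + [Beta Mixin1 Alpha Left object]
  take Mixin1:  [Mixin1 Alpha Left object] + [Mixin1 Alpha Left object] + [Mixin1 Alpha Left object]
  take Alpha:  [Alpha Left object] + [Alpha Left object] + [Alpha Left object]
  take Left:  [Left object] + [Left object] + [Left object]
  take object:  [object] + [object] + [object]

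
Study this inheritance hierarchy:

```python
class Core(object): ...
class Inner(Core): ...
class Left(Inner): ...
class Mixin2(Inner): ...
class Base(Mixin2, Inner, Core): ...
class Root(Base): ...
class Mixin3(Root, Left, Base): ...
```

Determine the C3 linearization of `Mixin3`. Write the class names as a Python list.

L[Mixin3] = Mixin3 + merge(L[Root], L[Left], L[Base], [Root Left Base])
  take Root:  [Root Base Mixin2 Inner Core object] + [Left Inner Core object] + [Base Mixin2 Inner Core object] + [Root Left Base]
  take Left:  [Base Mixin2 Inner Core object] + [Left Inner Core object] + [Base Mixin2 Inner Core object] + [Left Base]
  take Base:  [Base Mixin2 Inner Core object] + [Inner Core object] + [Base Mixin2 Inner Core object] + [Base]
  take Mixin2:  [Mixin2 Inner Core object] + [Inner Core object] + [Mixin2 Inner Core object]
  take Inner:  [Inner Core object] + [Inner Core object] + [Inner Core object]
  take Core:  [Core object] + [Core object] + [Core object]
  take object:  [object] + [object] + [object]

[Mixin3, Root, Left, Base, Mixin2, Inner, Core, object]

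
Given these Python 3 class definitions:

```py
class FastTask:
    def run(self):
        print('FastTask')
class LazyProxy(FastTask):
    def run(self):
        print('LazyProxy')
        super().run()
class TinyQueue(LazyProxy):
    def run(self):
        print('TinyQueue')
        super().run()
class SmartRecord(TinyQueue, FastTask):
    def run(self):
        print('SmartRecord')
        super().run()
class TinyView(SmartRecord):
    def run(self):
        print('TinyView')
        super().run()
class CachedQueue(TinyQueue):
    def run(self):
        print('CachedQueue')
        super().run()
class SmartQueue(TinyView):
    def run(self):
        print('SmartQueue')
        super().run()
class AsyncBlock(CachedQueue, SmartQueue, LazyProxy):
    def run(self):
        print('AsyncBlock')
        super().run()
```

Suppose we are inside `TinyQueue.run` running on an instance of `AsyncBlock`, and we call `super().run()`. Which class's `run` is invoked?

LazyProxy

L[AsyncBlock] = AsyncBlock + merge(L[CachedQueue], L[SmartQueue], L[LazyProxy], [CachedQueue SmartQueue LazyProxy])
  take CachedQueue:  [CachedQueue TinyQueue LazyProxy FastTask object] + [SmartQueue TinyView SmartRecord TinyQueue LazyProxy FastTask object] + [LazyProxy FastTask object] + [CachedQueue SmartQueue LazyProxy]
  take SmartQueue:  [TinyQueue LazyProxy FastTask object] + [SmartQueue TinyView SmartRecord TinyQueue LazyProxy FastTask object] + [LazyProxy FastTask object] + [SmartQueue LazyProxy]
  take TinyView:  [TinyQueue LazyProxy FastTask object] + [TinyView SmartRecord TinyQueue LazyProxy FastTask object] + [LazyProxy FastTask object] + [LazyProxy]
  take SmartRecord:  [TinyQueue LazyProxy FastTask object] + [SmartRecord TinyQueue LazyProxy FastTask object] + [LazyProxy FastTask object] + [LazyProxy]
  take TinyQueue:  [TinyQueue LazyProxy FastTask object] + [TinyQueue LazyProxy FastTask object] + [LazyProxy FastTask object] + [LazyProxy]
  take LazyProxy:  [LazyProxy FastTask object] + [LazyProxy FastTask object] + [LazyProxy FastTask object] + [LazyProxy]
  take FastTask:  [FastTask object] + [FastTask object] + [FastTask object]
  take object:  [object] + [object] + [object]
MRO: AsyncBlock CachedQueue SmartQueue TinyView SmartRecord TinyQueue LazyProxy FastTask object
super() in TinyQueue.run on a AsyncBlock instance goes to the class after TinyQueue in AsyncBlock's MRO: LazyProxy.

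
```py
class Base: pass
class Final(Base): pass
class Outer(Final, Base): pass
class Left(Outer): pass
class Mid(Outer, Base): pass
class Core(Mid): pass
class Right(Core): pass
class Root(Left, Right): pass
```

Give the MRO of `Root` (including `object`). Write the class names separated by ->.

L[Root] = Root + merge(L[Left], L[Right], [Left Right])
  take Left:  [Left Outer Final Base object] + [Right Core Mid Outer Final Base object] + [Left Right]
  take Right:  [Outer Final Base object] + [Right Core Mid Outer Final Base object] + [Right]
  take Core:  [Outer Final Base object] + [Core Mid Outer Final Base object]
  take Mid:  [Outer Final Base object] + [Mid Outer Final Base object]
  take Outer:  [Outer Final Base object] + [Outer Final Base object]
  take Final:  [Final Base object] + [Final Base object]
  take Base:  [Base object] + [Base object]
  take object:  [object] + [object]

Root -> Left -> Right -> Core -> Mid -> Outer -> Final -> Base -> object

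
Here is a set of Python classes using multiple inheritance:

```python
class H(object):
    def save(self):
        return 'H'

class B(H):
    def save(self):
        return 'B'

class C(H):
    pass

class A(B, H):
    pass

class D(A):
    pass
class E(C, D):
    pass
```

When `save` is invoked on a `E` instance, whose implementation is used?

L[E] = E + merge(L[C], L[D], [C D])
  take C:  [C H object] + [D A B H object] + [C D]
  take D:  [H object] + [D A B H object] + [D]
  take A:  [H object] + [A B H object]
  take B:  [H object] + [B H object]
  take H:  [H object] + [H object]
  take object:  [object] + [object]
MRO: E C D A B H object
save is defined in: B, H. First along the MRO is B.

B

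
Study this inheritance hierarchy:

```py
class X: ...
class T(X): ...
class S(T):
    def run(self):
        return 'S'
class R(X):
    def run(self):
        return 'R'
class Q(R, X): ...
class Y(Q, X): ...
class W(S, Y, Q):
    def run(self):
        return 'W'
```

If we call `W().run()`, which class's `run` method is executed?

L[W] = W + merge(L[S], L[Y], L[Q], [S Y Q])
  take S:  [S T X object] + [Y Q R X object] + [Q R X object] + [S Y Q]
  take T:  [T X object] + [Y Q R X object] + [Q R X object] + [Y Q]
  take Y:  [X object] + [Y Q R X object] + [Q R X object] + [Y Q]
  take Q:  [X object] + [Q R X object] + [Q R X object] + [Q]
  take R:  [X object] + [R X object] + [R X object]
  take X:  [X object] + [X object] + [X object]
  take object:  [object] + [object] + [object]
MRO: W S T Y Q R X object
run is defined in: R, S, W. First along the MRO is W.

W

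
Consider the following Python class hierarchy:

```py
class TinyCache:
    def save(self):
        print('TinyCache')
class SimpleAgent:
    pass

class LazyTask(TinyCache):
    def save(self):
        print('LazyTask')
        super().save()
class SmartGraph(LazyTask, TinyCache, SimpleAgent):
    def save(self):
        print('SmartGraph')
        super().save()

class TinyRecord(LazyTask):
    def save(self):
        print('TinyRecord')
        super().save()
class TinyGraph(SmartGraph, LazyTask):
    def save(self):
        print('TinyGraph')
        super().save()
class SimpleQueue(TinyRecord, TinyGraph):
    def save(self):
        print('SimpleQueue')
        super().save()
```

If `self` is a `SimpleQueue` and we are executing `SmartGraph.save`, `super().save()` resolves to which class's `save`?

LazyTask

L[SimpleQueue] = SimpleQueue + merge(L[TinyRecord], L[TinyGraph], [TinyRecord TinyGraph])
  take TinyRecord:  [TinyRecord LazyTask TinyCache object] + [TinyGraph SmartGraph LazyTask TinyCache SimpleAgent object] + [TinyRecord TinyGraph]
  take TinyGraph:  [LazyTask TinyCache object] + [TinyGraph SmartGraph LazyTask TinyCache SimpleAgent object] + [TinyGraph]
  take SmartGraph:  [LazyTask TinyCache object] + [SmartGraph LazyTask TinyCache SimpleAgent object]
  take LazyTask:  [LazyTask TinyCache object] + [LazyTask TinyCache SimpleAgent object]
  take TinyCache:  [TinyCache object] + [TinyCache SimpleAgent object]
  take SimpleAgent:  [object] + [SimpleAgent object]
  take object:  [object] + [object]
MRO: SimpleQueue TinyRecord TinyGraph SmartGraph LazyTask TinyCache SimpleAgent object
super() in SmartGraph.save on a SimpleQueue instance goes to the class after SmartGraph in SimpleQueue's MRO: LazyTask.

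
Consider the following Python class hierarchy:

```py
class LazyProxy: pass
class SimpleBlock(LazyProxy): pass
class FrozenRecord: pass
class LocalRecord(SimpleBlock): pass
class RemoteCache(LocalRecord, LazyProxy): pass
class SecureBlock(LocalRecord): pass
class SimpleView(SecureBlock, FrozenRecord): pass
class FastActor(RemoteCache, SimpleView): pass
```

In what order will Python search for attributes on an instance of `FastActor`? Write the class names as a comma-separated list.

FastActor, RemoteCache, SimpleView, SecureBlock, LocalRecord, SimpleBlock, LazyProxy, FrozenRecord, object

L[FastActor] = FastActor + merge(L[RemoteCache], L[SimpleView], [RemoteCache SimpleView])
  take RemoteCache:  [RemoteCache LocalRecord SimpleBlock LazyProxy object] + [SimpleView SecureBlock LocalRecord SimpleBlock LazyProxy FrozenRecord object] + [RemoteCache SimpleView]
  take SimpleView:  [LocalRecord SimpleBlock LazyProxy object] + [SimpleView SecureBlock LocalRecord SimpleBlock LazyProxy FrozenRecord object] + [SimpleView]
  take SecureBlock:  [LocalRecord SimpleBlock LazyProxy object] + [SecureBlock LocalRecord SimpleBlock LazyProxy FrozenRecord object]
  take LocalRecord:  [LocalRecord SimpleBlock LazyProxy object] + [LocalRecord SimpleBlock LazyProxy FrozenRecord object]
  take SimpleBlock:  [SimpleBlock LazyProxy object] + [SimpleBlock LazyProxy FrozenRecord object]
  take LazyProxy:  [LazyProxy object] + [LazyProxy FrozenRecord object]
  take FrozenRecord:  [object] + [FrozenRecord object]
  take object:  [object] + [object]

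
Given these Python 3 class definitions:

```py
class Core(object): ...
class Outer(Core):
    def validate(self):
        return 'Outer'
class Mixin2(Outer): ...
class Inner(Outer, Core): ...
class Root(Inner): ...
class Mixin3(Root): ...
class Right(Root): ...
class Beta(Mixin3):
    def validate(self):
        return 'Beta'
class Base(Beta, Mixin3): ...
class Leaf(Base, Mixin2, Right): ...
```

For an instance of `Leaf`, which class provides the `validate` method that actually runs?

Beta

L[Leaf] = Leaf + merge(L[Base], L[Mixin2], L[Right], [Base Mixin2 Right])
  take Base:  [Base Beta Mixin3 Root Inner Outer Core object] + [Mixin2 Outer Core object] + [Right Root Inner Outer Core object] + [Base Mixin2 Right]
  take Beta:  [Beta Mixin3 Root Inner Outer Core object] + [Mixin2 Outer Core object] + [Right Root Inner Outer Core object] + [Mixin2 Right]
  take Mixin3:  [Mixin3 Root Inner Outer Core object] + [Mixin2 Outer Core object] + [Right Root Inner Outer Core object] + [Mixin2 Right]
  take Mixin2:  [Root Inner Outer Core object] + [Mixin2 Outer Core object] + [Right Root Inner Outer Core object] + [Mixin2 Right]
  take Right:  [Root Inner Outer Core object] + [Outer Core object] + [Right Root Inner Outer Core object] + [Right]
  take Root:  [Root Inner Outer Core object] + [Outer Core object] + [Root Inner Outer Core object]
  take Inner:  [Inner Outer Core object] + [Outer Core object] + [Inner Outer Core object]
  take Outer:  [Outer Core object] + [Outer Core object] + [Outer Core object]
  take Core:  [Core object] + [Core object] + [Core object]
  take object:  [object] + [object] + [object]
MRO: Leaf Base Beta Mixin3 Mixin2 Right Root Inner Outer Core object
validate is defined in: Beta, Outer. First along the MRO is Beta.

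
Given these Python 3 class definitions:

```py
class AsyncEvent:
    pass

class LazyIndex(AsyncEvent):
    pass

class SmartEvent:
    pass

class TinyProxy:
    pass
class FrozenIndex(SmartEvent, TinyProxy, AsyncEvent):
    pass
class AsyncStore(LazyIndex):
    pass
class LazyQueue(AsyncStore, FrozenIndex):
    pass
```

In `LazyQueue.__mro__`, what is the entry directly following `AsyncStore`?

L[LazyQueue] = LazyQueue + merge(L[AsyncStore], L[FrozenIndex], [AsyncStore FrozenIndex])
  take AsyncStore:  [AsyncStore LazyIndex AsyncEvent object] + [FrozenIndex SmartEvent TinyProxy AsyncEvent object] + [AsyncStore FrozenIndex]
  take LazyIndex:  [LazyIndex AsyncEvent object] + [FrozenIndex SmartEvent TinyProxy AsyncEvent object] + [FrozenIndex]
  take FrozenIndex:  [AsyncEvent object] + [FrozenIndex SmartEvent TinyProxy AsyncEvent object] + [FrozenIndex]
  take SmartEvent:  [AsyncEvent object] + [SmartEvent TinyProxy AsyncEvent object]
  take TinyProxy:  [AsyncEvent object] + [TinyProxy AsyncEvent object]
  take AsyncEvent:  [AsyncEvent object] + [AsyncEvent object]
  take object:  [object] + [object]
MRO: LazyQueue AsyncStore LazyIndex FrozenIndex SmartEvent TinyProxy AsyncEvent object
AsyncStore is at position 1; next is LazyIndex.

LazyIndex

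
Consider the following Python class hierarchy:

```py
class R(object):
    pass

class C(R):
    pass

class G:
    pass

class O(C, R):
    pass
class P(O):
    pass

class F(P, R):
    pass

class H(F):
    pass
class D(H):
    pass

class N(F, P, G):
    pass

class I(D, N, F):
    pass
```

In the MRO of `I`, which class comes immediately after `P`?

O

L[I] = I + merge(L[D], L[N], L[F], [D N F])
  take D:  [D H F P O C R object] + [N F P O C R G object] + [F P O C R object] + [D N F]
  take H:  [H F P O C R object] + [N F P O C R G object] + [F P O C R object] + [N F]
  take N:  [F P O C R object] + [N F P O C R G object] + [F P O C R object] + [N F]
  take F:  [F P O C R object] + [F P O C R G object] + [F P O C R object] + [F]
  take P:  [P O C R object] + [P O C R G object] + [P O C R object]
  take O:  [O C R object] + [O C R G object] + [O C R object]
  take C:  [C R object] + [C R G object] + [C R object]
  take R:  [R object] + [R G object] + [R object]
  take G:  [object] + [G object] + [object]
  take object:  [object] + [object] + [object]
MRO: I D H N F P O C R G object
P is at position 5; next is O.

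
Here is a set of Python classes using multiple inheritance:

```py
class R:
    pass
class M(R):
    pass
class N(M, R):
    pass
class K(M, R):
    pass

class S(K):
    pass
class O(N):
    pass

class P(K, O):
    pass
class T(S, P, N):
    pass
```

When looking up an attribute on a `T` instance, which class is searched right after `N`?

M

L[T] = T + merge(L[S], L[P], L[N], [S P N])
  take S:  [S K M R object] + [P K O N M R object] + [N M R object] + [S P N]
  take P:  [K M R object] + [P K O N M R object] + [N M R object] + [P N]
  take K:  [K M R object] + [K O N M R object] + [N M R object] + [N]
  take O:  [M R object] + [O N M R object] + [N M R object] + [N]
  take N:  [M R object] + [N M R object] + [N M R object] + [N]
  take M:  [M R object] + [M R object] + [M R object]
  take R:  [R object] + [R object] + [R object]
  take object:  [object] + [object] + [object]
MRO: T S P K O N M R object
N is at position 5; next is M.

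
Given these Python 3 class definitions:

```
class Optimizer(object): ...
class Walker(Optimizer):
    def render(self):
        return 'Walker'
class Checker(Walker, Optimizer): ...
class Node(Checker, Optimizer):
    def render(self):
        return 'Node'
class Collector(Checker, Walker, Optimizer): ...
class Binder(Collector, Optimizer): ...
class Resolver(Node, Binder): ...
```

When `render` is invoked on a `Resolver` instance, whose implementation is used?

Node

L[Resolver] = Resolver + merge(L[Node], L[Binder], [Node Binder])
  take Node:  [Node Checker Walker Optimizer object] + [Binder Collector Checker Walker Optimizer object] + [Node Binder]
  take Binder:  [Checker Walker Optimizer object] + [Binder Collector Checker Walker Optimizer object] + [Binder]
  take Collector:  [Checker Walker Optimizer object] + [Collector Checker Walker Optimizer object]
  take Checker:  [Checker Walker Optimizer object] + [Checker Walker Optimizer object]
  take Walker:  [Walker Optimizer object] + [Walker Optimizer object]
  take Optimizer:  [Optimizer object] + [Optimizer object]
  take object:  [object] + [object]
MRO: Resolver Node Binder Collector Checker Walker Optimizer object
render is defined in: Node, Walker. First along the MRO is Node.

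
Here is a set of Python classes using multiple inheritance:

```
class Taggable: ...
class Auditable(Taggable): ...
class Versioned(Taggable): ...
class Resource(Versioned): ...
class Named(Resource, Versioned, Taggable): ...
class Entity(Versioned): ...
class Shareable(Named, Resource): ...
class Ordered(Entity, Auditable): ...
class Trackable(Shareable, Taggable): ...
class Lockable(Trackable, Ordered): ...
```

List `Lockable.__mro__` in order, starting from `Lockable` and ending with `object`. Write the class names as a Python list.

[Lockable, Trackable, Shareable, Named, Resource, Ordered, Entity, Versioned, Auditable, Taggable, object]

L[Lockable] = Lockable + merge(L[Trackable], L[Ordered], [Trackable Ordered])
  take Trackable:  [Trackable Shareable Named Resource Versioned Taggable object] + [Ordered Entity Versioned Auditable Taggable object] + [Trackable Ordered]
  take Shareable:  [Shareable Named Resource Versioned Taggable object] + [Ordered Entity Versioned Auditable Taggable object] + [Ordered]
  take Named:  [Named Resource Versioned Taggable object] + [Ordered Entity Versioned Auditable Taggable object] + [Ordered]
  take Resource:  [Resource Versioned Taggable object] + [Ordered Entity Versioned Auditable Taggable object] + [Ordered]
  take Ordered:  [Versioned Taggable object] + [Ordered Entity Versioned Auditable Taggable object] + [Ordered]
  take Entity:  [Versioned Taggable object] + [Entity Versioned Auditable Taggable object]
  take Versioned:  [Versioned Taggable object] + [Versioned Auditable Taggable object]
  take Auditable:  [Taggable object] + [Auditable Taggable object]
  take Taggable:  [Taggable object] + [Taggable object]
  take object:  [object] + [object]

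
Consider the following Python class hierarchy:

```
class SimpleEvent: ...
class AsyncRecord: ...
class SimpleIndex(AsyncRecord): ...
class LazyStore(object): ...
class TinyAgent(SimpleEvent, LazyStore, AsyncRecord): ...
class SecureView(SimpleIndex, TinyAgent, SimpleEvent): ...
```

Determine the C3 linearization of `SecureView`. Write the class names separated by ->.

SecureView -> SimpleIndex -> TinyAgent -> SimpleEvent -> LazyStore -> AsyncRecord -> object

L[SecureView] = SecureView + merge(L[SimpleIndex], L[TinyAgent], L[SimpleEvent], [SimpleIndex TinyAgent SimpleEvent])
  take SimpleIndex:  [SimpleIndex AsyncRecord object] + [TinyAgent SimpleEvent LazyStore AsyncRecord object] + [SimpleEvent object] + [SimpleIndex TinyAgent SimpleEvent]
  take TinyAgent:  [AsyncRecord object] + [TinyAgent SimpleEvent LazyStore AsyncRecord object] + [SimpleEvent object] + [TinyAgent SimpleEvent]
  take SimpleEvent:  [AsyncRecord object] + [SimpleEvent LazyStore AsyncRecord object] + [SimpleEvent object] + [SimpleEvent]
  take LazyStore:  [AsyncRecord object] + [LazyStore AsyncRecord object] + [object]
  take AsyncRecord:  [AsyncRecord object] + [AsyncRecord object] + [object]
  take object:  [object] + [object] + [object]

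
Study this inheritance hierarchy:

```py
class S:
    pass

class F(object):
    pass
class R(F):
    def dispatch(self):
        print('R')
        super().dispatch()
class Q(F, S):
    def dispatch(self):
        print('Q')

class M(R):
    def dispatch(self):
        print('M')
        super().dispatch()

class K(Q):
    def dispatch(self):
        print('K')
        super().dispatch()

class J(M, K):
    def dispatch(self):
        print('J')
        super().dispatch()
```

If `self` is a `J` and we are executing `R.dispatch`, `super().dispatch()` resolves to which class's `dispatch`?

K

L[J] = J + merge(L[M], L[K], [M K])
  take M:  [M R F object] + [K Q F S object] + [M K]
  take R:  [R F object] + [K Q F S object] + [K]
  take K:  [F object] + [K Q F S object] + [K]
  take Q:  [F object] + [Q F S object]
  take F:  [F object] + [F S object]
  take S:  [object] + [S object]
  take object:  [object] + [object]
MRO: J M R K Q F S object
super() in R.dispatch on a J instance goes to the class after R in J's MRO: K.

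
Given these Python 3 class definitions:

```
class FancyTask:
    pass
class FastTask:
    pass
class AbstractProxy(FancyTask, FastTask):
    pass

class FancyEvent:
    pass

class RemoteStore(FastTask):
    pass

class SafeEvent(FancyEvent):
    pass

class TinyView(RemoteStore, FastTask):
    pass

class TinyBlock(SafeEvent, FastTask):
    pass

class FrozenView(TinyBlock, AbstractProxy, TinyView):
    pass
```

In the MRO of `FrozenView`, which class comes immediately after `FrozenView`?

TinyBlock

L[FrozenView] = FrozenView + merge(L[TinyBlock], L[AbstractProxy], L[TinyView], [TinyBlock AbstractProxy TinyView])
  take TinyBlock:  [TinyBlock SafeEvent FancyEvent FastTask object] + [AbstractProxy FancyTask FastTask object] + [TinyView RemoteStore FastTask object] + [TinyBlock AbstractProxy TinyView]
  take SafeEvent:  [SafeEvent FancyEvent FastTask object] + [AbstractProxy FancyTask FastTask object] + [TinyView RemoteStore FastTask object] + [AbstractProxy TinyView]
  take FancyEvent:  [FancyEvent FastTask object] + [AbstractProxy FancyTask FastTask object] + [TinyView RemoteStore FastTask object] + [AbstractProxy TinyView]
  take AbstractProxy:  [FastTask object] + [AbstractProxy FancyTask FastTask object] + [TinyView RemoteStore FastTask object] + [AbstractProxy TinyView]
  take FancyTask:  [FastTask object] + [FancyTask FastTask object] + [TinyView RemoteStore FastTask object] + [TinyView]
  take TinyView:  [FastTask object] + [FastTask object] + [TinyView RemoteStore FastTask object] + [TinyView]
  take RemoteStore:  [FastTask object] + [FastTask object] + [RemoteStore FastTask object]
  take FastTask:  [FastTask object] + [FastTask object] + [FastTask object]
  take object:  [object] + [object] + [object]
MRO: FrozenView TinyBlock SafeEvent FancyEvent AbstractProxy FancyTask TinyView RemoteStore FastTask object
FrozenView is at position 0; next is TinyBlock.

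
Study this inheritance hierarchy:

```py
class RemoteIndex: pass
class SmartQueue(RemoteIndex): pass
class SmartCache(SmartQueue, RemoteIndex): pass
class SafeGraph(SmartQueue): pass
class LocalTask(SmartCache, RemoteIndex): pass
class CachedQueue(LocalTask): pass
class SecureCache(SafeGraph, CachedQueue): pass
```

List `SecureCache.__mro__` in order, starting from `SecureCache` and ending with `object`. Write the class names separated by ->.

L[SecureCache] = SecureCache + merge(L[SafeGraph], L[CachedQueue], [SafeGraph CachedQueue])
  take SafeGraph:  [SafeGraph SmartQueue RemoteIndex object] + [CachedQueue LocalTask SmartCache SmartQueue RemoteIndex object] + [SafeGraph CachedQueue]
  take CachedQueue:  [SmartQueue RemoteIndex object] + [CachedQueue LocalTask SmartCache SmartQueue RemoteIndex object] + [CachedQueue]
  take LocalTask:  [SmartQueue RemoteIndex object] + [LocalTask SmartCache SmartQueue RemoteIndex object]
  take SmartCache:  [SmartQueue RemoteIndex object] + [SmartCache SmartQueue RemoteIndex object]
  take SmartQueue:  [SmartQueue RemoteIndex object] + [SmartQueue RemoteIndex object]
  take RemoteIndex:  [RemoteIndex object] + [RemoteIndex object]
  take object:  [object] + [object]

SecureCache -> SafeGraph -> CachedQueue -> LocalTask -> SmartCache -> SmartQueue -> RemoteIndex -> object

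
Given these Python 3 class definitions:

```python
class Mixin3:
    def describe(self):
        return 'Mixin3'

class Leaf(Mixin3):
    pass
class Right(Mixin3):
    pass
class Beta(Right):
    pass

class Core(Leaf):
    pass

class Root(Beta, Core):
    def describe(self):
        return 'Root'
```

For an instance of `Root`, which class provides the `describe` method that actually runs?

Root

L[Root] = Root + merge(L[Beta], L[Core], [Beta Core])
  take Beta:  [Beta Right Mixin3 object] + [Core Leaf Mixin3 object] + [Beta Core]
  take Right:  [Right Mixin3 object] + [Core Leaf Mixin3 object] + [Core]
  take Core:  [Mixin3 object] + [Core Leaf Mixin3 object] + [Core]
  take Leaf:  [Mixin3 object] + [Leaf Mixin3 object]
  take Mixin3:  [Mixin3 object] + [Mixin3 object]
  take object:  [object] + [object]
MRO: Root Beta Right Core Leaf Mixin3 object
describe is defined in: Mixin3, Root. First along the MRO is Root.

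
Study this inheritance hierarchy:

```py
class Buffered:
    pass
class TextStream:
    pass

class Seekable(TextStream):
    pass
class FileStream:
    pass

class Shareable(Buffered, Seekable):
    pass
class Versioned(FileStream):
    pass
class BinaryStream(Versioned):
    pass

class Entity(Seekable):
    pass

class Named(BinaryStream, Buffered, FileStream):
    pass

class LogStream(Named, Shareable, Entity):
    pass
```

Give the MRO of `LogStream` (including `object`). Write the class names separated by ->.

L[LogStream] = LogStream + merge(L[Named], L[Shareable], L[Entity], [Named Shareable Entity])
  take Named:  [Named BinaryStream Versioned Buffered FileStream object] + [Shareable Buffered Seekable TextStream object] + [Entity Seekable TextStream object] + [Named Shareable Entity]
  take BinaryStream:  [BinaryStream Versioned Buffered FileStream object] + [Shareable Buffered Seekable TextStream object] + [Entity Seekable TextStream object] + [Shareable Entity]
  take Versioned:  [Versioned Buffered FileStream object] + [Shareable Buffered Seekable TextStream object] + [Entity Seekable TextStream object] + [Shareable Entity]
  take Shareable:  [Buffered FileStream object] + [Shareable Buffered Seekable TextStream object] + [Entity Seekable TextStream object] + [Shareable Entity]
  take Buffered:  [Buffered FileStream object] + [Buffered Seekable TextStream object] + [Entity Seekable TextStream object] + [Entity]
  take FileStream:  [FileStream object] + [Seekable TextStream object] + [Entity Seekable TextStream object] + [Entity]
  take Entity:  [object] + [Seekable TextStream object] + [Entity Seekable TextStream object] + [Entity]
  take Seekable:  [object] + [Seekable TextStream object] + [Seekable TextStream object]
  take TextStream:  [object] + [TextStream object] + [TextStream object]
  take object:  [object] + [object] + [object]

LogStream -> Named -> BinaryStream -> Versioned -> Shareable -> Buffered -> FileStream -> Entity -> Seekable -> TextStream -> object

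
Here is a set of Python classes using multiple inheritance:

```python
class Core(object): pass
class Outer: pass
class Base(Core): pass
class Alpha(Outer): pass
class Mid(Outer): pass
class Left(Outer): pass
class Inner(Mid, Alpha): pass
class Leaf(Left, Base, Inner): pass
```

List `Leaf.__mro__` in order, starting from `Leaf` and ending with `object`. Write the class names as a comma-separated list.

Leaf, Left, Base, Core, Inner, Mid, Alpha, Outer, object

L[Leaf] = Leaf + merge(L[Left], L[Base], L[Inner], [Left Base Inner])
  take Left:  [Left Outer object] + [Base Core object] + [Inner Mid Alpha Outer object] + [Left Base Inner]
  take Base:  [Outer object] + [Base Core object] + [Inner Mid Alpha Outer object] + [Base Inner]
  take Core:  [Outer object] + [Core object] + [Inner Mid Alpha Outer object] + [Inner]
  take Inner:  [Outer object] + [object] + [Inner Mid Alpha Outer object] + [Inner]
  take Mid:  [Outer object] + [object] + [Mid Alpha Outer object]
  take Alpha:  [Outer object] + [object] + [Alpha Outer object]
  take Outer:  [Outer object] + [object] + [Outer object]
  take object:  [object] + [object] + [object]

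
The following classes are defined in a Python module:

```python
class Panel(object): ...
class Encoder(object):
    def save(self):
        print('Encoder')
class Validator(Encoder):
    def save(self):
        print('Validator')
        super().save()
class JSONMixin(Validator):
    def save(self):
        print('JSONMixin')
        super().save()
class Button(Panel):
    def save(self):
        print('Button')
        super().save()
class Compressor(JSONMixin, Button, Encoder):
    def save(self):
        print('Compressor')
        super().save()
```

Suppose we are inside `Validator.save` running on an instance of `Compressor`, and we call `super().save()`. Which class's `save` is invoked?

Button

L[Compressor] = Compressor + merge(L[JSONMixin], L[Button], L[Encoder], [JSONMixin Button Encoder])
  take JSONMixin:  [JSONMixin Validator Encoder object] + [Button Panel object] + [Encoder object] + [JSONMixin Button Encoder]
  take Validator:  [Validator Encoder object] + [Button Panel object] + [Encoder object] + [Button Encoder]
  take Button:  [Encoder object] + [Button Panel object] + [Encoder object] + [Button Encoder]
  take Encoder:  [Encoder object] + [Panel object] + [Encoder object] + [Encoder]
  take Panel:  [object] + [Panel object] + [object]
  take object:  [object] + [object] + [object]
MRO: Compressor JSONMixin Validator Button Encoder Panel object
super() in Validator.save on a Compressor instance goes to the class after Validator in Compressor's MRO: Button.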